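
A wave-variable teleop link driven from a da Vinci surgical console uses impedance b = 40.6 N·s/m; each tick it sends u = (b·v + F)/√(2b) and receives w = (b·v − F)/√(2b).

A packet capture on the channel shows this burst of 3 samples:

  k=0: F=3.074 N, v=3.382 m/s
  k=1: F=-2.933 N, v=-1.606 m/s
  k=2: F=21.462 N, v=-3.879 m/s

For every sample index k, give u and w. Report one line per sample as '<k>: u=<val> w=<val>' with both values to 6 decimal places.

k=0: b·v=40.6×3.382=137.309200; √(2b)=9.011104; u=(137.309200+3.074)/9.011104=15.578912, w=(137.309200−3.074)/9.011104=14.896643
k=1: b·v=40.6×(-1.606)=-65.203600; √(2b)=9.011104; u=(-65.203600+(-2.933))/9.011104=-7.561404, w=(-65.203600−(-2.933))/9.011104=-6.910429
k=2: b·v=40.6×(-3.879)=-157.487400; √(2b)=9.011104; u=(-157.487400+21.462)/9.011104=-15.095309, w=(-157.487400−21.462)/9.011104=-19.858765

0: u=15.578912 w=14.896643
1: u=-7.561404 w=-6.910429
2: u=-15.095309 w=-19.858765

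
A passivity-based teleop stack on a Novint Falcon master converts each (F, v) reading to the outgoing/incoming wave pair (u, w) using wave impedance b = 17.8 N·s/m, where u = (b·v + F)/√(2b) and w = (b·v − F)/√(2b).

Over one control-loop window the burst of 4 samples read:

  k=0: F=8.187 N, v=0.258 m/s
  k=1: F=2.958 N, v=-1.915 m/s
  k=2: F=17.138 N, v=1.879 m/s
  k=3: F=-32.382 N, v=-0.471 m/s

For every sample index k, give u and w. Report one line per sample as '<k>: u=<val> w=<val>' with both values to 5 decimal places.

0: u=2.14183 w=-0.60246
1: u=-5.21723 w=-6.20876
2: u=8.47793 w=2.73326
3: u=-6.83236 w=4.02211

k=0: b·v=17.8×0.258=4.59240; √(2b)=5.96657; u=(4.59240+8.187)/5.96657=2.14183, w=(4.59240−8.187)/5.96657=-0.60246
k=1: b·v=17.8×(-1.915)=-34.08700; √(2b)=5.96657; u=(-34.08700+2.958)/5.96657=-5.21723, w=(-34.08700−2.958)/5.96657=-6.20876
k=2: b·v=17.8×1.879=33.44620; √(2b)=5.96657; u=(33.44620+17.138)/5.96657=8.47793, w=(33.44620−17.138)/5.96657=2.73326
k=3: b·v=17.8×(-0.471)=-8.38380; √(2b)=5.96657; u=(-8.38380+(-32.382))/5.96657=-6.83236, w=(-8.38380−(-32.382))/5.96657=4.02211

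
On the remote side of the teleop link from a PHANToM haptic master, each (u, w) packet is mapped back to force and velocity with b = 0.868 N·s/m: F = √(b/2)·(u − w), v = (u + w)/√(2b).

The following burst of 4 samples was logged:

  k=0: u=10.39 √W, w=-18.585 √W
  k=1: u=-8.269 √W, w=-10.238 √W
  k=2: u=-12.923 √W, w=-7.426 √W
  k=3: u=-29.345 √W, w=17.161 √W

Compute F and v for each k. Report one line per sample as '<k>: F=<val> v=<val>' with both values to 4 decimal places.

k=0: u−w=28.9750, u+w=-8.1950; √(b/2)=0.6588, √(2b)=1.3176; F=0.6588×28.975=19.0883, v=-8.1950/1.3176=-6.2198
k=1: u−w=1.9690, u+w=-18.5070; √(b/2)=0.6588, √(2b)=1.3176; F=0.6588×1.969=1.2972, v=-18.5070/1.3176=-14.0463
k=2: u−w=-5.4970, u+w=-20.3490; √(b/2)=0.6588, √(2b)=1.3176; F=0.6588×(-5.497)=-3.6214, v=-20.3490/1.3176=-15.4443
k=3: u−w=-46.5060, u+w=-12.1840; √(b/2)=0.6588, √(2b)=1.3176; F=0.6588×(-46.506)=-30.6375, v=-12.1840/1.3176=-9.2473

0: F=19.0883 v=-6.2198
1: F=1.2972 v=-14.0463
2: F=-3.6214 v=-15.4443
3: F=-30.6375 v=-9.2473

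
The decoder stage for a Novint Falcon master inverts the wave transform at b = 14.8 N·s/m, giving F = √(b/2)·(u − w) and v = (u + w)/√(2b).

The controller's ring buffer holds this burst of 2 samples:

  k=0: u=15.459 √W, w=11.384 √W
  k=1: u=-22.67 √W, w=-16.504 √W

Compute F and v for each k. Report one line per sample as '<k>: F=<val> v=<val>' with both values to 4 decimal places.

k=0: u−w=4.0750, u+w=26.8430; √(b/2)=2.7203, √(2b)=5.4406; F=2.7203×4.075=11.0852, v=26.8430/5.4406=4.9338
k=1: u−w=-6.1660, u+w=-39.1740; √(b/2)=2.7203, √(2b)=5.4406; F=2.7203×(-6.166)=-16.7733, v=-39.1740/5.4406=-7.2003

0: F=11.0852 v=4.9338
1: F=-16.7733 v=-7.2003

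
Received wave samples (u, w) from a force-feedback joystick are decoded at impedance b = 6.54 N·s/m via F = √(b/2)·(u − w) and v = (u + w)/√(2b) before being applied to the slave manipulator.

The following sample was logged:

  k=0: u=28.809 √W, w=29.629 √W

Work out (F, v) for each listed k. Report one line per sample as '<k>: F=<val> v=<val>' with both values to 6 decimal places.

k=0: u−w=-0.820000, u+w=58.438000; √(b/2)=1.808314, √(2b)=3.616628; F=1.808314×(-0.82)=-1.482818, v=58.438000/3.616628=16.158144

0: F=-1.482818 v=16.158144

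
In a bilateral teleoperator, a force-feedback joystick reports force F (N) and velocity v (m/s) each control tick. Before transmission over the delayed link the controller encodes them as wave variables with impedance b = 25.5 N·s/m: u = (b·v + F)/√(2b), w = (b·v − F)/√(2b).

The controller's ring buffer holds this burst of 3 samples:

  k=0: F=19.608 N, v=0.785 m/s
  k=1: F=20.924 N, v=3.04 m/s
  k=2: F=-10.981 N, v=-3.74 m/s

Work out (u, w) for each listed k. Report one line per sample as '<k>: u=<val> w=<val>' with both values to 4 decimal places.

k=0: b·v=25.5×0.785=20.0175; √(2b)=7.1414; u=(20.0175+19.608)/7.1414=5.5487, w=(20.0175−19.608)/7.1414=0.0573
k=1: b·v=25.5×3.04=77.5200; √(2b)=7.1414; u=(77.5200+20.924)/7.1414=13.7849, w=(77.5200−20.924)/7.1414=7.9250
k=2: b·v=25.5×(-3.74)=-95.3700; √(2b)=7.1414; u=(-95.3700+(-10.981))/7.1414=-14.8921, w=(-95.3700−(-10.981))/7.1414=-11.8168

0: u=5.5487 w=0.0573
1: u=13.7849 w=7.9250
2: u=-14.8921 w=-11.8168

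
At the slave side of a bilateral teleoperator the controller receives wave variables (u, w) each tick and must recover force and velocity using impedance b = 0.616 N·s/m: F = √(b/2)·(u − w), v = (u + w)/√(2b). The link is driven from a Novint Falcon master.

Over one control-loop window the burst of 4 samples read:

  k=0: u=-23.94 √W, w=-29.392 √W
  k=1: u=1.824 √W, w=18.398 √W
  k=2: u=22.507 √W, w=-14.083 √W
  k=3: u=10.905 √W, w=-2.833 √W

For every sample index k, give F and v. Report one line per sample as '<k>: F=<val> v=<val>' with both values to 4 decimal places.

k=0: u−w=5.4520, u+w=-53.3320; √(b/2)=0.5550, √(2b)=1.1100; F=0.5550×5.452=3.0257, v=-53.3320/1.1100=-48.0488
k=1: u−w=-16.5740, u+w=20.2220; √(b/2)=0.5550, √(2b)=1.1100; F=0.5550×(-16.574)=-9.1982, v=20.2220/1.1100=18.2188
k=2: u−w=36.5900, u+w=8.4240; √(b/2)=0.5550, √(2b)=1.1100; F=0.5550×36.59=20.3066, v=8.4240/1.1100=7.5895
k=3: u−w=13.7380, u+w=8.0720; √(b/2)=0.5550, √(2b)=1.1100; F=0.5550×13.738=7.6243, v=8.0720/1.1100=7.2724

0: F=3.0257 v=-48.0488
1: F=-9.1982 v=18.2188
2: F=20.3066 v=7.5895
3: F=7.6243 v=7.2724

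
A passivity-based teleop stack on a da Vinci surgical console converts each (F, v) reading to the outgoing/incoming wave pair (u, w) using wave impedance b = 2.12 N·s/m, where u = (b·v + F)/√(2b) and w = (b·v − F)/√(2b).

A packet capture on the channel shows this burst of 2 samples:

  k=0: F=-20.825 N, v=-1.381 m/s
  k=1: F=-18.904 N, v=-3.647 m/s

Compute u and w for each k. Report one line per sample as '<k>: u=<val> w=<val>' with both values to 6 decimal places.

k=0: b·v=2.12×(-1.381)=-2.927720; √(2b)=2.059126; u=(-2.927720+(-20.825))/2.059126=-11.535341, w=(-2.927720−(-20.825))/2.059126=8.691688
k=1: b·v=2.12×(-3.647)=-7.731640; √(2b)=2.059126; u=(-7.731640+(-18.904))/2.059126=-12.935410, w=(-7.731640−(-18.904))/2.059126=5.425778

0: u=-11.535341 w=8.691688
1: u=-12.935410 w=5.425778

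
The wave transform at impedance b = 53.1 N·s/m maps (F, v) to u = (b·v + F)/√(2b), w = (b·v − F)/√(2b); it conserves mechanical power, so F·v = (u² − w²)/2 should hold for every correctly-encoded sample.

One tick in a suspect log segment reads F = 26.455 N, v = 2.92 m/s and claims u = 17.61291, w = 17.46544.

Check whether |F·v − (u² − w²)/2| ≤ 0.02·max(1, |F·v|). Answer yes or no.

no

F·v = 26.455×2.92 = 77.2486 W.
(u² − w²)/2 = (310.2146 − 305.0416)/2 = 2.5865 W.
|Δ| = 74.6621;  2% of max(1, |F·v|) = 1.5450.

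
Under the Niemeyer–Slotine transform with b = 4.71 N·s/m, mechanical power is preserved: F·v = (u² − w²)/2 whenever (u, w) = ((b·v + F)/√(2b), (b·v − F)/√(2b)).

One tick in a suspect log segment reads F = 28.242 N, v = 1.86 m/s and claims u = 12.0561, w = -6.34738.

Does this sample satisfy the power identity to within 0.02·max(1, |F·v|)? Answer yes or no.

F·v = 28.242×1.86 = 52.5301 W.
(u² − w²)/2 = (145.3495 − 40.2892)/2 = 52.5302 W.
|Δ| = 0.0000;  2% of max(1, |F·v|) = 1.0506.

yes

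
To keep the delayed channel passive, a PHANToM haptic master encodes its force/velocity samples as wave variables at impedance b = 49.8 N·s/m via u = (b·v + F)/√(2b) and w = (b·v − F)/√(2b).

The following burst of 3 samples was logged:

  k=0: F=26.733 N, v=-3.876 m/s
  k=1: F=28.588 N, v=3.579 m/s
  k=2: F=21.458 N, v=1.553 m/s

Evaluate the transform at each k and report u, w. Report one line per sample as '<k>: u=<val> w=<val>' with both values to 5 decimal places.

k=0: b·v=49.8×(-3.876)=-193.02480; √(2b)=9.97998; u=(-193.02480+26.733)/9.97998=-16.66254, w=(-193.02480−26.733)/9.97998=-22.01986
k=1: b·v=49.8×3.579=178.23420; √(2b)=9.97998; u=(178.23420+28.588)/9.97998=20.72371, w=(178.23420−28.588)/9.97998=14.99464
k=2: b·v=49.8×1.553=77.33940; √(2b)=9.97998; u=(77.33940+21.458)/9.97998=9.89956, w=(77.33940−21.458)/9.97998=5.59935

0: u=-16.66254 w=-22.01986
1: u=20.72371 w=14.99464
2: u=9.89956 w=5.59935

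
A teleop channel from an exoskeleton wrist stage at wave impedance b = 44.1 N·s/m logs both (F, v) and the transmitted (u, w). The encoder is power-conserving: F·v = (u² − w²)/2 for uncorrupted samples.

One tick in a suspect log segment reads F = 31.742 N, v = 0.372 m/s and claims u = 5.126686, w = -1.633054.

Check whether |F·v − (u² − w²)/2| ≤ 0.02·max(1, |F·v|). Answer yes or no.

yes

F·v = 31.742×0.372 = 11.808024 W.
(u² − w²)/2 = (26.282909 − 2.666865)/2 = 11.808022 W.
|Δ| = 0.000002;  2% of max(1, |F·v|) = 0.236160.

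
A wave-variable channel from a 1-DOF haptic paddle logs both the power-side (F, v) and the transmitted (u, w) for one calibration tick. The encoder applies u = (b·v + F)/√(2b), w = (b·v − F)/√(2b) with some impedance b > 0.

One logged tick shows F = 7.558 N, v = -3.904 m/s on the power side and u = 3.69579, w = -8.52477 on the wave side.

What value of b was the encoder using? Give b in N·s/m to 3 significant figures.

b = 0.765 N·s/m

u + w = -4.8290;  u + w = √(2b)·v, so √(2b) = -4.8290/(-3.904) = 1.2369.
b = (√(2b))²/2 = 1.5300/2 = 0.7650.
(Check via u − w = 2F/√(2b): u − w = 12.2206, 2F/√(2b) = 12.2206.)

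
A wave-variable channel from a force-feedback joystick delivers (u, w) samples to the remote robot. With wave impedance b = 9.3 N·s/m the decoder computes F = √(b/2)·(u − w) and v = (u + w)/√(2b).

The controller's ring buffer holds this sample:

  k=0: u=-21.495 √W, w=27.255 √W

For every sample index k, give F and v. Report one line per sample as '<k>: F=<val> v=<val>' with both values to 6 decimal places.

k=0: u−w=-48.750000, u+w=5.760000; √(b/2)=2.156386, √(2b)=4.312772; F=2.156386×(-48.75)=-105.123811, v=5.760000/4.312772=1.335568

0: F=-105.123811 v=1.335568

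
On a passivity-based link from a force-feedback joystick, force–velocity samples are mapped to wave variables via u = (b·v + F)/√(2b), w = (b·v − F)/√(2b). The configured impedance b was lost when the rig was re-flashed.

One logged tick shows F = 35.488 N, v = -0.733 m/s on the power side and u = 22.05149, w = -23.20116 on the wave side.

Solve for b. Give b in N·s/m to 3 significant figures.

b = 1.23 N·s/m

u + w = -1.1497;  u + w = √(2b)·v, so √(2b) = -1.1497/(-0.733) = 1.5684.
b = (√(2b))²/2 = 2.4600/2 = 1.2300.
(Check via u − w = 2F/√(2b): u − w = 45.2527, 2F/√(2b) = 45.2525.)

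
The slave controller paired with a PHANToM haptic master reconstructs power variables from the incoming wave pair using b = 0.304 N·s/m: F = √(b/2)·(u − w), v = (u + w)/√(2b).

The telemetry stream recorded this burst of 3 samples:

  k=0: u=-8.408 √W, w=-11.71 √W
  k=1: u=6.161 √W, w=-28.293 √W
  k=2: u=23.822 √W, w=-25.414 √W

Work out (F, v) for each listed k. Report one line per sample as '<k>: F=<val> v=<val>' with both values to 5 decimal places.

0: F=1.28736 v=-25.80079
1: F=13.43264 v=-28.38369
2: F=19.19573 v=-2.04170

k=0: u−w=3.30200, u+w=-20.11800; √(b/2)=0.38987, √(2b)=0.77974; F=0.38987×3.302=1.28736, v=-20.11800/0.77974=-25.80079
k=1: u−w=34.45400, u+w=-22.13200; √(b/2)=0.38987, √(2b)=0.77974; F=0.38987×34.454=13.43264, v=-22.13200/0.77974=-28.38369
k=2: u−w=49.23600, u+w=-1.59200; √(b/2)=0.38987, √(2b)=0.77974; F=0.38987×49.236=19.19573, v=-1.59200/0.77974=-2.04170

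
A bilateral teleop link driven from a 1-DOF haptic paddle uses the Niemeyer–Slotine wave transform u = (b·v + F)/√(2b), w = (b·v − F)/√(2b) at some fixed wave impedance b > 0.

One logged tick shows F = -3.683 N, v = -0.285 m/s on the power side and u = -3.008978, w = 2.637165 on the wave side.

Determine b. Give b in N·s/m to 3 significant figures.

b = 0.851 N·s/m

u + w = -0.371813;  u + w = √(2b)·v, so √(2b) = -0.371813/(-0.285) = 1.304607.
b = (√(2b))²/2 = 1.701999/2 = 0.851000.
(Check via u − w = 2F/√(2b): u − w = -5.646143, 2F/√(2b) = -5.646145.)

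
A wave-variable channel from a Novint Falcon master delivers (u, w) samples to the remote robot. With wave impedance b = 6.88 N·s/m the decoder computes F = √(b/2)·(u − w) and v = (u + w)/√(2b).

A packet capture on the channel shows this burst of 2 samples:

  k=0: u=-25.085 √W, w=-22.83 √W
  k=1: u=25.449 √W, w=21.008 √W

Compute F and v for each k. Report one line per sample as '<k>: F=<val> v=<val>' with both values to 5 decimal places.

0: F=-4.18240 v=-12.91702
1: F=8.23683 v=12.52397

k=0: u−w=-2.25500, u+w=-47.91500; √(b/2)=1.85472, √(2b)=3.70945; F=1.85472×(-2.255)=-4.18240, v=-47.91500/3.70945=-12.91702
k=1: u−w=4.44100, u+w=46.45700; √(b/2)=1.85472, √(2b)=3.70945; F=1.85472×4.441=8.23683, v=46.45700/3.70945=12.52397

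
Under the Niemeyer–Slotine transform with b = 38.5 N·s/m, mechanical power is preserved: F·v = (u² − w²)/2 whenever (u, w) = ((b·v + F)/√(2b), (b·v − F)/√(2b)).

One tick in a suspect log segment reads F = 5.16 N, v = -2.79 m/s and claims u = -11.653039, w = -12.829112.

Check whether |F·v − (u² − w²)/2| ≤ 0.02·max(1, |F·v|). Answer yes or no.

yes

F·v = 5.16×(-2.79) = -14.396400 W.
(u² − w²)/2 = (135.793318 − 164.586115)/2 = -14.396398 W.
|Δ| = 0.000002;  2% of max(1, |F·v|) = 0.287928.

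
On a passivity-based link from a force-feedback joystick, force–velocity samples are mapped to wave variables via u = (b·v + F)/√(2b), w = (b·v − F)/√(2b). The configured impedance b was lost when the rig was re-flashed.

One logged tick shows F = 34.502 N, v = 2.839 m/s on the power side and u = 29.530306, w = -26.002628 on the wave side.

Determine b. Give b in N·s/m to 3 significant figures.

u + w = 3.527678;  u + w = √(2b)·v, so √(2b) = 3.527678/2.839 = 1.242578.
b = (√(2b))²/2 = 1.543999/2 = 0.772000.
(Check via u − w = 2F/√(2b): u − w = 55.532934, 2F/√(2b) = 55.532947.)

b = 0.772 N·s/m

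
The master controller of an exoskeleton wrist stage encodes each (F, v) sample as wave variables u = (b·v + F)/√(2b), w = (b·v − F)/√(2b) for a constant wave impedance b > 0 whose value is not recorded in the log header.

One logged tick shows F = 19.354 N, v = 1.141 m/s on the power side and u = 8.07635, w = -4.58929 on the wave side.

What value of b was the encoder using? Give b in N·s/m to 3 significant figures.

u + w = 3.48706;  u + w = √(2b)·v, so √(2b) = 3.48706/1.141 = 3.05614.
b = (√(2b))²/2 = 9.34001/2 = 4.67001.
(Check via u − w = 2F/√(2b): u − w = 12.66564, 2F/√(2b) = 12.66563.)

b = 4.67 N·s/m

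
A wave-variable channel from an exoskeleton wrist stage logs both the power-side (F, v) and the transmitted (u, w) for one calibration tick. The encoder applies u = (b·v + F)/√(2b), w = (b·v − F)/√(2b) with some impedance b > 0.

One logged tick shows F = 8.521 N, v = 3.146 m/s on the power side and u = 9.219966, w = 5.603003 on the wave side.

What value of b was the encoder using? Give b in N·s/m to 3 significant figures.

b = 11.1 N·s/m

u + w = 14.822969;  u + w = √(2b)·v, so √(2b) = 14.822969/3.146 = 4.711688.
b = (√(2b))²/2 = 22.199999/2 = 11.100000.
(Check via u − w = 2F/√(2b): u − w = 3.616963, 2F/√(2b) = 3.616963.)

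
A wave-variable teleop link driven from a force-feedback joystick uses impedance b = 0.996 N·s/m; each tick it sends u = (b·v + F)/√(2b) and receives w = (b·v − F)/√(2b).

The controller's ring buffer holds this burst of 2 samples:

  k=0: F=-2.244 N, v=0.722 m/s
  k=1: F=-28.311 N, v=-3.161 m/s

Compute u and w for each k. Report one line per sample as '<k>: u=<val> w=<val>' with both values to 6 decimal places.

0: u=-1.080422 w=2.099440
1: u=-22.289748 w=17.828369

k=0: b·v=0.996×0.722=0.719112; √(2b)=1.411382; u=(0.719112+(-2.244))/1.411382=-1.080422, w=(0.719112−(-2.244))/1.411382=2.099440
k=1: b·v=0.996×(-3.161)=-3.148356; √(2b)=1.411382; u=(-3.148356+(-28.311))/1.411382=-22.289748, w=(-3.148356−(-28.311))/1.411382=17.828369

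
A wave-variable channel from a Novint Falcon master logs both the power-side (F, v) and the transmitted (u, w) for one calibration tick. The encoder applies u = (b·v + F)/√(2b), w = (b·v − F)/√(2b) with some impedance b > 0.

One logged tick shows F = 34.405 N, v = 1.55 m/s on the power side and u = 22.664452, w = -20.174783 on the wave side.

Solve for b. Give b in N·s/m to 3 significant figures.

u + w = 2.489669;  u + w = √(2b)·v, so √(2b) = 2.489669/1.55 = 1.606238.
b = (√(2b))²/2 = 2.580001/2 = 1.290000.
(Check via u − w = 2F/√(2b): u − w = 42.839235, 2F/√(2b) = 42.839229.)

b = 1.29 N·s/m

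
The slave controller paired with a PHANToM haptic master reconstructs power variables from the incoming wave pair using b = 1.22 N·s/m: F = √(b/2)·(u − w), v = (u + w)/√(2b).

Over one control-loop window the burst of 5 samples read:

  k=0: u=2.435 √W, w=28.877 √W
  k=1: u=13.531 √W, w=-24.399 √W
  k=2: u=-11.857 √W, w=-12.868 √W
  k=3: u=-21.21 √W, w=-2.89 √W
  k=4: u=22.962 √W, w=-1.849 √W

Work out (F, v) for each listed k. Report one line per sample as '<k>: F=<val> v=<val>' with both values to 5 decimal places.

k=0: u−w=-26.44200, u+w=31.31200; √(b/2)=0.78102, √(2b)=1.56205; F=0.78102×(-26.442)=-20.65186, v=31.31200/1.56205=20.04545
k=1: u−w=37.93000, u+w=-10.86800; √(b/2)=0.78102, √(2b)=1.56205; F=0.78102×37.93=29.62428, v=-10.86800/1.56205=-6.95752
k=2: u−w=1.01100, u+w=-24.72500; √(b/2)=0.78102, √(2b)=1.56205; F=0.78102×1.011=0.78962, v=-24.72500/1.56205=-15.82856
k=3: u−w=-18.32000, u+w=-24.10000; √(b/2)=0.78102, √(2b)=1.56205; F=0.78102×(-18.32)=-14.30838, v=-24.10000/1.56205=-15.42844
k=4: u−w=24.81100, u+w=21.11300; √(b/2)=0.78102, √(2b)=1.56205; F=0.78102×24.811=19.37801, v=21.11300/1.56205=13.51621

0: F=-20.65186 v=20.04545
1: F=29.62428 v=-6.95752
2: F=0.78962 v=-15.82856
3: F=-14.30838 v=-15.42844
4: F=19.37801 v=13.51621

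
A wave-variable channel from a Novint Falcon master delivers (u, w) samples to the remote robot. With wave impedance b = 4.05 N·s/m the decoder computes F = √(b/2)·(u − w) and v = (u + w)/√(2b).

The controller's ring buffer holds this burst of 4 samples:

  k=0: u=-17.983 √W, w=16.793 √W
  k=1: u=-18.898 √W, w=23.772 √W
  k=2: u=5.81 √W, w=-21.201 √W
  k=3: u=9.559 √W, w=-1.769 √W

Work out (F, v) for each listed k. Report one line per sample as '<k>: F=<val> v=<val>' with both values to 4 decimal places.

0: F=-49.4871 v=-0.4181
1: F=-60.7205 v=1.7125
2: F=38.4373 v=-5.4078
3: F=16.1200 v=2.7371

k=0: u−w=-34.7760, u+w=-1.1900; √(b/2)=1.4230, √(2b)=2.8460; F=1.4230×(-34.776)=-49.4871, v=-1.1900/2.8460=-0.4181
k=1: u−w=-42.6700, u+w=4.8740; √(b/2)=1.4230, √(2b)=2.8460; F=1.4230×(-42.67)=-60.7205, v=4.8740/2.8460=1.7125
k=2: u−w=27.0110, u+w=-15.3910; √(b/2)=1.4230, √(2b)=2.8460; F=1.4230×27.011=38.4373, v=-15.3910/2.8460=-5.4078
k=3: u−w=11.3280, u+w=7.7900; √(b/2)=1.4230, √(2b)=2.8460; F=1.4230×11.328=16.1200, v=7.7900/2.8460=2.7371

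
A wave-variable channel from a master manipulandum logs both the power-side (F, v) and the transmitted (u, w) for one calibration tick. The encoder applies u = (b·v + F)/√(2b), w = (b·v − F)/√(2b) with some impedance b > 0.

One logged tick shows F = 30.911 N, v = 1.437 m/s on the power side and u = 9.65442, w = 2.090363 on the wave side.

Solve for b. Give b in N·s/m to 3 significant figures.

u + w = 11.744783;  u + w = √(2b)·v, so √(2b) = 11.744783/1.437 = 8.173127.
b = (√(2b))²/2 = 66.799999/2 = 33.400000.
(Check via u − w = 2F/√(2b): u − w = 7.564057, 2F/√(2b) = 7.564058.)

b = 33.4 N·s/m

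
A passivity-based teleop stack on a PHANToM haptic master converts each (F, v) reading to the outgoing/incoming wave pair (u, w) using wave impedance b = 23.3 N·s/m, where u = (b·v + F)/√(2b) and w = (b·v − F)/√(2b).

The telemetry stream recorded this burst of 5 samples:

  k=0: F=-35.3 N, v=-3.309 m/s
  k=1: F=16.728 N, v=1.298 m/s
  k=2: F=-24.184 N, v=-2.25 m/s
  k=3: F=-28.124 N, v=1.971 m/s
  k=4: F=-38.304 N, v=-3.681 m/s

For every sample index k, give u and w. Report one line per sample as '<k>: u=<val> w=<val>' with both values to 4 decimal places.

k=0: b·v=23.3×(-3.309)=-77.0997; √(2b)=6.8264; u=(-77.0997+(-35.3))/6.8264=-16.4654, w=(-77.0997−(-35.3))/6.8264=-6.1232
k=1: b·v=23.3×1.298=30.2434; √(2b)=6.8264; u=(30.2434+16.728)/6.8264=6.8808, w=(30.2434−16.728)/6.8264=1.9799
k=2: b·v=23.3×(-2.25)=-52.4250; √(2b)=6.8264; u=(-52.4250+(-24.184))/6.8264=-11.2224, w=(-52.4250−(-24.184))/6.8264=-4.1370
k=3: b·v=23.3×1.971=45.9243; √(2b)=6.8264; u=(45.9243+(-28.124))/6.8264=2.6076, w=(45.9243−(-28.124))/6.8264=10.8473
k=4: b·v=23.3×(-3.681)=-85.7673; √(2b)=6.8264; u=(-85.7673+(-38.304))/6.8264=-18.1752, w=(-85.7673−(-38.304))/6.8264=-6.9529

0: u=-16.4654 w=-6.1232
1: u=6.8808 w=1.9799
2: u=-11.2224 w=-4.1370
3: u=2.6076 w=10.8473
4: u=-18.1752 w=-6.9529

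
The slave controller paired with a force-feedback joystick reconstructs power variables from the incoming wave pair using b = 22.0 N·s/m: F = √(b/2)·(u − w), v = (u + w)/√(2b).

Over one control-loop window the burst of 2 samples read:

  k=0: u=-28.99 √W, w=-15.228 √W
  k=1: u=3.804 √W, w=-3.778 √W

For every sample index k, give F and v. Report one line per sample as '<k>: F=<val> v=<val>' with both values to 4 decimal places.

k=0: u−w=-13.7620, u+w=-44.2180; √(b/2)=3.3166, √(2b)=6.6332; F=3.3166×(-13.762)=-45.6434, v=-44.2180/6.6332=-6.6661
k=1: u−w=7.5820, u+w=0.0260; √(b/2)=3.3166, √(2b)=6.6332; F=3.3166×7.582=25.1466, v=0.0260/6.6332=0.0039

0: F=-45.6434 v=-6.6661
1: F=25.1466 v=0.0039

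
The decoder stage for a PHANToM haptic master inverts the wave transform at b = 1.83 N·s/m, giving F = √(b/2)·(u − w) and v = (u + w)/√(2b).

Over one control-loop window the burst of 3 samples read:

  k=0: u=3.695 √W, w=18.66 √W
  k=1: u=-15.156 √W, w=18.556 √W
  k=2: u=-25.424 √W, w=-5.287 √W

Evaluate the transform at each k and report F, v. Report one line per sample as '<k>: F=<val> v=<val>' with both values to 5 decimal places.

k=0: u−w=-14.96500, u+w=22.35500; √(b/2)=0.95656, √(2b)=1.91311; F=0.95656×(-14.965)=-14.31487, v=22.35500/1.91311=11.68515
k=1: u−w=-33.71200, u+w=3.40000; √(b/2)=0.95656, √(2b)=1.91311; F=0.95656×(-33.712)=-32.24743, v=3.40000/1.91311=1.77721
k=2: u−w=-20.13700, u+w=-30.71100; √(b/2)=0.95656, √(2b)=1.91311; F=0.95656×(-20.137)=-19.26217, v=-30.71100/1.91311=-16.05290

0: F=-14.31487 v=11.68515
1: F=-32.24743 v=1.77721
2: F=-19.26217 v=-16.05290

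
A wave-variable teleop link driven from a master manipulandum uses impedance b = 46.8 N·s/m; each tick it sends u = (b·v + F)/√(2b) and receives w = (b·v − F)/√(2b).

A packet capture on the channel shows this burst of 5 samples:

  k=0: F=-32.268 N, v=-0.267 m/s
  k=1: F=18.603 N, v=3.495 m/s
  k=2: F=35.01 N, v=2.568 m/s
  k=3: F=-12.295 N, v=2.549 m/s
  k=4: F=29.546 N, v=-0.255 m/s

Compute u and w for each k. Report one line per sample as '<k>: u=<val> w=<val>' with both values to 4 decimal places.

0: u=-4.6269 w=2.0437
1: u=18.8294 w=14.9837
2: u=16.0410 w=8.8036
3: u=11.0596 w=13.6013
4: u=1.8204 w=-4.2875

k=0: b·v=46.8×(-0.267)=-12.4956; √(2b)=9.6747; u=(-12.4956+(-32.268))/9.6747=-4.6269, w=(-12.4956−(-32.268))/9.6747=2.0437
k=1: b·v=46.8×3.495=163.5660; √(2b)=9.6747; u=(163.5660+18.603)/9.6747=18.8294, w=(163.5660−18.603)/9.6747=14.9837
k=2: b·v=46.8×2.568=120.1824; √(2b)=9.6747; u=(120.1824+35.01)/9.6747=16.0410, w=(120.1824−35.01)/9.6747=8.8036
k=3: b·v=46.8×2.549=119.2932; √(2b)=9.6747; u=(119.2932+(-12.295))/9.6747=11.0596, w=(119.2932−(-12.295))/9.6747=13.6013
k=4: b·v=46.8×(-0.255)=-11.9340; √(2b)=9.6747; u=(-11.9340+29.546)/9.6747=1.8204, w=(-11.9340−29.546)/9.6747=-4.2875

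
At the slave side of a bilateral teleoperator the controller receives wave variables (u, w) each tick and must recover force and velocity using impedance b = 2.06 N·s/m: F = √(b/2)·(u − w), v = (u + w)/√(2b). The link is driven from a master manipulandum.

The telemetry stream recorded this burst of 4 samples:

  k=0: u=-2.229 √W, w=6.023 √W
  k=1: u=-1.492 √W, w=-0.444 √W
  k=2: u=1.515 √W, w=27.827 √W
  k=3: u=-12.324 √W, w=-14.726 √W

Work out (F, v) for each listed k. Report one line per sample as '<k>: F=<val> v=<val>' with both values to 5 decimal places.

k=0: u−w=-8.25200, u+w=3.79400; √(b/2)=1.01489, √(2b)=2.02978; F=1.01489×(-8.252)=-8.37487, v=3.79400/2.02978=1.86917
k=1: u−w=-1.04800, u+w=-1.93600; √(b/2)=1.01489, √(2b)=2.02978; F=1.01489×(-1.048)=-1.06360, v=-1.93600/2.02978=-0.95380
k=2: u−w=-26.31200, u+w=29.34200; √(b/2)=1.01489, √(2b)=2.02978; F=1.01489×(-26.312)=-26.70376, v=29.34200/2.02978=14.45577
k=3: u−w=2.40200, u+w=-27.05000; √(b/2)=1.01489, √(2b)=2.02978; F=1.01489×2.402=2.43776, v=-27.05000/2.02978=-13.32658

0: F=-8.37487 v=1.86917
1: F=-1.06360 v=-0.95380
2: F=-26.70376 v=14.45577
3: F=2.43776 v=-13.32658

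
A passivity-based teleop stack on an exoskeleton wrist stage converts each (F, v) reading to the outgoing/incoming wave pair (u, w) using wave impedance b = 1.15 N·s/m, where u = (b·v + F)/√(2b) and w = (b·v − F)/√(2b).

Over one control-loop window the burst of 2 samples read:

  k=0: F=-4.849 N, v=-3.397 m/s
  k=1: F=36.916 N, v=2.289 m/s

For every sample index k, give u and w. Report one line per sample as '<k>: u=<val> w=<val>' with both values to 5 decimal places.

k=0: b·v=1.15×(-3.397)=-3.90655; √(2b)=1.51658; u=(-3.90655+(-4.849))/1.51658=-5.77324, w=(-3.90655−(-4.849))/1.51658=0.62143
k=1: b·v=1.15×2.289=2.63235; √(2b)=1.51658; u=(2.63235+36.916)/1.51658=26.07741, w=(2.63235−36.916)/1.51658=-22.60597

0: u=-5.77324 w=0.62143
1: u=26.07741 w=-22.60597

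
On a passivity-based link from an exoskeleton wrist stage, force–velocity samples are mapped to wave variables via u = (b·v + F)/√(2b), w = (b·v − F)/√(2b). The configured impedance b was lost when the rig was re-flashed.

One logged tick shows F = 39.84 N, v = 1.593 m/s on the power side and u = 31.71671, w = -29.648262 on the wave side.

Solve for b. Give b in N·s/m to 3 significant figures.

b = 0.843 N·s/m

u + w = 2.068448;  u + w = √(2b)·v, so √(2b) = 2.068448/1.593 = 1.298461.
b = (√(2b))²/2 = 1.686000/2 = 0.843000.
(Check via u − w = 2F/√(2b): u − w = 61.364972, 2F/√(2b) = 61.364965.)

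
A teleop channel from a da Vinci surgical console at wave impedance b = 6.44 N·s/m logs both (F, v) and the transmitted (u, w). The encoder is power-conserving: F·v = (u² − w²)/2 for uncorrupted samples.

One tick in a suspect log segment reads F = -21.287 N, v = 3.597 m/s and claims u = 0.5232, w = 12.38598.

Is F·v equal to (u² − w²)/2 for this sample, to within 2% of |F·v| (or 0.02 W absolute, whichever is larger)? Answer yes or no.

yes

F·v = (-21.287)×3.597 = -76.5693 W.
(u² − w²)/2 = (0.2737 − 153.4125)/2 = -76.5694 W.
|Δ| = 0.0000;  2% of max(1, |F·v|) = 1.5314.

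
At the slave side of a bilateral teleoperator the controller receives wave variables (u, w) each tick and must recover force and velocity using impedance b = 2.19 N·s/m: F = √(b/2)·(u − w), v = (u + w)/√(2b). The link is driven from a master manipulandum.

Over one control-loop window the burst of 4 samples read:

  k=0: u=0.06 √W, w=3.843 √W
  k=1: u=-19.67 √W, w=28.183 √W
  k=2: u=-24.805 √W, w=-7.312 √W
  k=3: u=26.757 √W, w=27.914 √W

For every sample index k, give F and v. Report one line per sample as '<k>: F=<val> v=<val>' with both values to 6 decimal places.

k=0: u−w=-3.783000, u+w=3.903000; √(b/2)=1.046422, √(2b)=2.092845; F=1.046422×(-3.783)=-3.958616, v=3.903000/2.092845=1.864926
k=1: u−w=-47.853000, u+w=8.513000; √(b/2)=1.046422, √(2b)=2.092845; F=1.046422×(-47.853)=-50.074455, v=8.513000/2.092845=4.067669
k=2: u−w=-17.493000, u+w=-32.117000; √(b/2)=1.046422, √(2b)=2.092845; F=1.046422×(-17.493)=-18.305068, v=-32.117000/2.092845=-15.346096
k=3: u−w=-1.157000, u+w=54.671000; √(b/2)=1.046422, √(2b)=2.092845; F=1.046422×(-1.157)=-1.210711, v=54.671000/2.092845=26.122814

0: F=-3.958616 v=1.864926
1: F=-50.074455 v=4.067669
2: F=-18.305068 v=-15.346096
3: F=-1.210711 v=26.122814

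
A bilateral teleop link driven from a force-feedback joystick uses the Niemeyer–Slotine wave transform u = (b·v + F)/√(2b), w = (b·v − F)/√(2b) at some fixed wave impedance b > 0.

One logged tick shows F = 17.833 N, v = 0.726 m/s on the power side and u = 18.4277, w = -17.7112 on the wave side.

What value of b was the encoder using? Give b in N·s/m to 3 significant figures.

b = 0.487 N·s/m

u + w = 0.7165;  u + w = √(2b)·v, so √(2b) = 0.7165/0.726 = 0.9869.
b = (√(2b))²/2 = 0.9740/2 = 0.4870.
(Check via u − w = 2F/√(2b): u − w = 36.1389, 2F/√(2b) = 36.1389.)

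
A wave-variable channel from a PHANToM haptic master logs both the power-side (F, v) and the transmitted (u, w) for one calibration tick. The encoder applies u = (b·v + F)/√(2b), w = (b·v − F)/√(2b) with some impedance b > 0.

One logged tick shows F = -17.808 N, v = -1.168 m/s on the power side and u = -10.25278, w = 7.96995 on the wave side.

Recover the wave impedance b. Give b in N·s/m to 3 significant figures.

b = 1.91 N·s/m

u + w = -2.2828;  u + w = √(2b)·v, so √(2b) = -2.2828/(-1.168) = 1.9545.
b = (√(2b))²/2 = 3.8200/2 = 1.9100.
(Check via u − w = 2F/√(2b): u − w = -18.2227, 2F/√(2b) = -18.2228.)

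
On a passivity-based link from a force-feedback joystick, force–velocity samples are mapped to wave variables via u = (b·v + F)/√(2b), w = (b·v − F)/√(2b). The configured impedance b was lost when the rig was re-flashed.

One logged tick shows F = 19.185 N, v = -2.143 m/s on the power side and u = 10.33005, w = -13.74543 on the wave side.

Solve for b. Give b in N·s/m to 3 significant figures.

u + w = -3.41538;  u + w = √(2b)·v, so √(2b) = -3.41538/(-2.143) = 1.59374.
b = (√(2b))²/2 = 2.54000/2 = 1.27000.
(Check via u − w = 2F/√(2b): u − w = 24.07548, 2F/√(2b) = 24.07548.)

b = 1.27 N·s/m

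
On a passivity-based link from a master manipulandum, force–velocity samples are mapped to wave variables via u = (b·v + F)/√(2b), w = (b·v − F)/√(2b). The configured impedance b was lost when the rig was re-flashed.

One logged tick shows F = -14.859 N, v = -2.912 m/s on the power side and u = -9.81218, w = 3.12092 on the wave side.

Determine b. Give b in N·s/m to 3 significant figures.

b = 2.64 N·s/m

u + w = -6.6913;  u + w = √(2b)·v, so √(2b) = -6.6913/(-2.912) = 2.2978.
b = (√(2b))²/2 = 5.2800/2 = 2.6400.
(Check via u − w = 2F/√(2b): u − w = -12.9331, 2F/√(2b) = -12.9331.)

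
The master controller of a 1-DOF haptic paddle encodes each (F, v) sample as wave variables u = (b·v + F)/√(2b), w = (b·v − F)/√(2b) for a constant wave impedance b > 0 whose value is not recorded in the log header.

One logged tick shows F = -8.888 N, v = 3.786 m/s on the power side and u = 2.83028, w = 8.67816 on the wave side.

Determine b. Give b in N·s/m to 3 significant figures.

u + w = 11.5084;  u + w = √(2b)·v, so √(2b) = 11.5084/3.786 = 3.0397.
b = (√(2b))²/2 = 9.2400/2 = 4.6200.
(Check via u − w = 2F/√(2b): u − w = -5.8479, 2F/√(2b) = -5.8479.)

b = 4.62 N·s/m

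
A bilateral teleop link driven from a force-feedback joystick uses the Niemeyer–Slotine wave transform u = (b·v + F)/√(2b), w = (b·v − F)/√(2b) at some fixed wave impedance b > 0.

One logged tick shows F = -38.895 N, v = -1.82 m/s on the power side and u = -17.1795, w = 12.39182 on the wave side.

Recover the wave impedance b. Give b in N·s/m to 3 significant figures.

b = 3.46 N·s/m

u + w = -4.7877;  u + w = √(2b)·v, so √(2b) = -4.7877/(-1.82) = 2.6306.
b = (√(2b))²/2 = 6.9200/2 = 3.4600.
(Check via u − w = 2F/√(2b): u − w = -29.5713, 2F/√(2b) = -29.5713.)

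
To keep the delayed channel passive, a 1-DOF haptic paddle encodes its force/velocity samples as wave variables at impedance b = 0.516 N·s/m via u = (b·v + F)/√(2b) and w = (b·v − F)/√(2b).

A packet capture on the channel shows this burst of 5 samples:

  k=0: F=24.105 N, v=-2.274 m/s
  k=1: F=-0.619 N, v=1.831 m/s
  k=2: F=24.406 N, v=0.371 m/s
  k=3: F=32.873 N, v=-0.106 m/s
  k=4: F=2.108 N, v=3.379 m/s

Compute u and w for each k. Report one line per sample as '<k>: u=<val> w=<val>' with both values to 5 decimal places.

k=0: b·v=0.516×(-2.274)=-1.17338; √(2b)=1.01587; u=(-1.17338+24.105)/1.01587=22.57329, w=(-1.17338−24.105)/1.01587=-24.88338
k=1: b·v=0.516×1.831=0.94480; √(2b)=1.01587; u=(0.94480+(-0.619))/1.01587=0.32071, w=(0.94480−(-0.619))/1.01587=1.53936
k=2: b·v=0.516×0.371=0.19144; √(2b)=1.01587; u=(0.19144+24.406)/1.01587=24.21308, w=(0.19144−24.406)/1.01587=-23.83619
k=3: b·v=0.516×(-0.106)=-0.05470; √(2b)=1.01587; u=(-0.05470+32.873)/1.01587=32.30549, w=(-0.05470−32.873)/1.01587=-32.41317
k=4: b·v=0.516×3.379=1.74356; √(2b)=1.01587; u=(1.74356+2.108)/1.01587=3.79138, w=(1.74356−2.108)/1.01587=-0.35874

0: u=22.57329 w=-24.88338
1: u=0.32071 w=1.53936
2: u=24.21308 w=-23.83619
3: u=32.30549 w=-32.41317
4: u=3.79138 w=-0.35874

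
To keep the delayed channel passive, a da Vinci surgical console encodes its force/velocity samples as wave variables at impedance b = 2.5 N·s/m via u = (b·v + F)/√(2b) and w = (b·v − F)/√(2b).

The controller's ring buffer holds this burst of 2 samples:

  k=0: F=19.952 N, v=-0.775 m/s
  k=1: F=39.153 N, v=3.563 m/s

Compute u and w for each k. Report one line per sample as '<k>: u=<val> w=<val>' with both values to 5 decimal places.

0: u=8.05633 w=-9.78928
1: u=21.49331 w=-13.52620

k=0: b·v=2.5×(-0.775)=-1.93750; √(2b)=2.23607; u=(-1.93750+19.952)/2.23607=8.05633, w=(-1.93750−19.952)/2.23607=-9.78928
k=1: b·v=2.5×3.563=8.90750; √(2b)=2.23607; u=(8.90750+39.153)/2.23607=21.49331, w=(8.90750−39.153)/2.23607=-13.52620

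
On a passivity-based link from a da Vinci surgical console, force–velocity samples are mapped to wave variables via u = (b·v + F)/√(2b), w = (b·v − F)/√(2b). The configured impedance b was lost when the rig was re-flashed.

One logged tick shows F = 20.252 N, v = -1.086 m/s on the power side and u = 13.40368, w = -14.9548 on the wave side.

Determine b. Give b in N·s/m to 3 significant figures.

b = 1.02 N·s/m

u + w = -1.5511;  u + w = √(2b)·v, so √(2b) = -1.5511/(-1.086) = 1.4283.
b = (√(2b))²/2 = 2.0400/2 = 1.0200.
(Check via u − w = 2F/√(2b): u − w = 28.3585, 2F/√(2b) = 28.3584.)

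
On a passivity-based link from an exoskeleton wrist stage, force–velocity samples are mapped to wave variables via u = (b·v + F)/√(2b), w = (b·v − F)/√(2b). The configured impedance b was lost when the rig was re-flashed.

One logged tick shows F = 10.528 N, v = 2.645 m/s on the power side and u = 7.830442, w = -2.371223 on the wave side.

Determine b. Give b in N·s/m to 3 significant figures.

b = 2.13 N·s/m

u + w = 5.459219;  u + w = √(2b)·v, so √(2b) = 5.459219/2.645 = 2.063977.
b = (√(2b))²/2 = 4.260001/2 = 2.130000.
(Check via u − w = 2F/√(2b): u − w = 10.201665, 2F/√(2b) = 10.201664.)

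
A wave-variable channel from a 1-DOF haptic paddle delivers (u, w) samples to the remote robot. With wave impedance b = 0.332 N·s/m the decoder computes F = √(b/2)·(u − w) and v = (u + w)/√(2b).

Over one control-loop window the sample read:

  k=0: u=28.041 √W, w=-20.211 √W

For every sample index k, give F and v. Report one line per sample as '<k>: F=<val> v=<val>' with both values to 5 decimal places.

0: F=19.65936 v=9.60899

k=0: u−w=48.25200, u+w=7.83000; √(b/2)=0.40743, √(2b)=0.81486; F=0.40743×48.252=19.65936, v=7.83000/0.81486=9.60899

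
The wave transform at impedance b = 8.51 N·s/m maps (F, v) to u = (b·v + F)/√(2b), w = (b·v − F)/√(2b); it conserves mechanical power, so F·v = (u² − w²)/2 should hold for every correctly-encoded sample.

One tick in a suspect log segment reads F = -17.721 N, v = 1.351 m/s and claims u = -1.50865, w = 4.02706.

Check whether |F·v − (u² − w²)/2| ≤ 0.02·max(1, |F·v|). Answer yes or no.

no

F·v = (-17.721)×1.351 = -23.94107 W.
(u² − w²)/2 = (2.27602 − 16.21721)/2 = -6.97059 W.
|Δ| = 16.97048;  2% of max(1, |F·v|) = 0.47882.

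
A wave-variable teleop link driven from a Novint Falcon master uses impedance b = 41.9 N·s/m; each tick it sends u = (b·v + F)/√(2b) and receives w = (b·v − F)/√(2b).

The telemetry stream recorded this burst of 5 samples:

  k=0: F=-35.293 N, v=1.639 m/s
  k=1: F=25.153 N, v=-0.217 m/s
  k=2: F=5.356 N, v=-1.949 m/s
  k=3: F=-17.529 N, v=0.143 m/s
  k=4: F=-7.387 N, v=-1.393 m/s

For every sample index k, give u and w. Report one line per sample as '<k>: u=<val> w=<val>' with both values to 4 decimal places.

0: u=3.6465 w=11.3573
1: u=1.7545 w=-3.7409
2: u=-8.3357 w=-9.5059
3: u=-1.2603 w=2.5694
4: u=-7.1829 w=-5.5690

k=0: b·v=41.9×1.639=68.6741; √(2b)=9.1542; u=(68.6741+(-35.293))/9.1542=3.6465, w=(68.6741−(-35.293))/9.1542=11.3573
k=1: b·v=41.9×(-0.217)=-9.0923; √(2b)=9.1542; u=(-9.0923+25.153)/9.1542=1.7545, w=(-9.0923−25.153)/9.1542=-3.7409
k=2: b·v=41.9×(-1.949)=-81.6631; √(2b)=9.1542; u=(-81.6631+5.356)/9.1542=-8.3357, w=(-81.6631−5.356)/9.1542=-9.5059
k=3: b·v=41.9×0.143=5.9917; √(2b)=9.1542; u=(5.9917+(-17.529))/9.1542=-1.2603, w=(5.9917−(-17.529))/9.1542=2.5694
k=4: b·v=41.9×(-1.393)=-58.3667; √(2b)=9.1542; u=(-58.3667+(-7.387))/9.1542=-7.1829, w=(-58.3667−(-7.387))/9.1542=-5.5690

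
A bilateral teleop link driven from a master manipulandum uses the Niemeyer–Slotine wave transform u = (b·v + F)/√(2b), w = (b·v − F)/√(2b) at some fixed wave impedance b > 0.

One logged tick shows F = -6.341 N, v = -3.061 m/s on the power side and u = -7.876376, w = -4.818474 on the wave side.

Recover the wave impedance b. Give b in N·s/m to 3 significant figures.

u + w = -12.694850;  u + w = √(2b)·v, so √(2b) = -12.694850/(-3.061) = 4.147288.
b = (√(2b))²/2 = 17.200002/2 = 8.600001.
(Check via u − w = 2F/√(2b): u − w = -3.057902, 2F/√(2b) = -3.057902.)

b = 8.6 N·s/m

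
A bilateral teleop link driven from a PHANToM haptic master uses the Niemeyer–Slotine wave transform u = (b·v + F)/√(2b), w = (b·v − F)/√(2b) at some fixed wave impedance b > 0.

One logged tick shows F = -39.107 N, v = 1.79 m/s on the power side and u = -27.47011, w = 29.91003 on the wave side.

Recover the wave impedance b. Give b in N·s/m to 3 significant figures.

b = 0.929 N·s/m

u + w = 2.4399;  u + w = √(2b)·v, so √(2b) = 2.4399/1.79 = 1.3631.
b = (√(2b))²/2 = 1.8580/2 = 0.9290.
(Check via u − w = 2F/√(2b): u − w = -57.3801, 2F/√(2b) = -57.3802.)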